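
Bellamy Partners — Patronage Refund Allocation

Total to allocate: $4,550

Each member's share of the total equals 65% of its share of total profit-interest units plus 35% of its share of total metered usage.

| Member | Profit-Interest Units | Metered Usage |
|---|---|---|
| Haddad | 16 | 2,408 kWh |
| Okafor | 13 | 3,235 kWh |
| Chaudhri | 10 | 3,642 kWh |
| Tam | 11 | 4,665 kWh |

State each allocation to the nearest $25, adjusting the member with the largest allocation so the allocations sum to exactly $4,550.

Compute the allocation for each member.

Totals — profit-interest units 50, metered usage 13,950.
Combined weights (65% profit-interest units + 35% metered usage): Haddad 0.2684; Okafor 0.2502; Chaudhri 0.2214; Tam 0.2600.
Proportional shares: Haddad 1,221.29; Okafor 1,138.25; Chaudhri 1,007.26; Tam 1,183.20.
Rounded to nearest $25: Haddad $1,225; Okafor $1,150; Chaudhri $1,000; Tam $1,175. Sum = $4,550.
Rounded total matches; no reconciliation needed.

Haddad: $1,225; Okafor: $1,150; Chaudhri: $1,000; Tam: $1,175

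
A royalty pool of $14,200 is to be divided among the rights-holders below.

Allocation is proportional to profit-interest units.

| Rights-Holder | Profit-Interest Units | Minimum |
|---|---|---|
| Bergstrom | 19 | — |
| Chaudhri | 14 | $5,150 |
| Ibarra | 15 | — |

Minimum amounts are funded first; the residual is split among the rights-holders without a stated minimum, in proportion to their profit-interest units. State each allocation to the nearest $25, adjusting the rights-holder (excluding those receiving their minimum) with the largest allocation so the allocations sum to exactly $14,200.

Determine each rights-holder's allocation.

Minimums first: Chaudhri $5,150. Balance $9,050.
Balance split over remaining profit-interest units 34: Bergstrom 5,057.35 → $5,050; Ibarra 3,992.65 → $4,000.

Bergstrom: $5,050; Chaudhri: $5,150; Ibarra: $4,000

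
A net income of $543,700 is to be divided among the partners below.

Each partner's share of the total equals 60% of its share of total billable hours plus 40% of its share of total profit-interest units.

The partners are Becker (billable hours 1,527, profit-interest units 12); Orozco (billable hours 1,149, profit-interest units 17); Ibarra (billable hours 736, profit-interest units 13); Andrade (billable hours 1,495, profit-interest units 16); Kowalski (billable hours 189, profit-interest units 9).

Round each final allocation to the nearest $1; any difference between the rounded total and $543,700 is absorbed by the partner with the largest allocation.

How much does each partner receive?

Becker: $136,702; Orozco: $128,735; Ibarra: $89,313; Andrade: $147,637; Kowalski: $41,313

Billable hours total 5,096; profit-interest units total 67.
Composite weights (60% billable hours + 40% profit-interest units): Becker 0.2514; Orozco 0.2368; Ibarra 0.1643; Andrade 0.2715; Kowalski 0.0760.
Pro-rata amounts: Becker 136,702.41; Orozco 128,734.63; Ibarra 89,312.59; Andrade 147,637.82; Kowalski 41,312.55.
After rounding ($1): Becker $136,702; Orozco $128,735; Ibarra $89,313; Andrade $147,638; Kowalski $41,313. Sum = $543,701.
Difference $543,700 − $543,701 = −$1 applied to largest allocation (Andrade): Andrade becomes $147,637.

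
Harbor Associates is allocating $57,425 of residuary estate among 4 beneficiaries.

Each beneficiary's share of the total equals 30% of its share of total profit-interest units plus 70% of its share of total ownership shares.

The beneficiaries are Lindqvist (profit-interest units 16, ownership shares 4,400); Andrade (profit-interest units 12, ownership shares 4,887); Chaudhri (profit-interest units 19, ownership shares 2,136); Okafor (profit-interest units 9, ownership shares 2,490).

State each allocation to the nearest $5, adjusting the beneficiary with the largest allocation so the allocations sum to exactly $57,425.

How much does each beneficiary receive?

Totals — profit-interest units 56, ownership shares 13,913.
Blended shares (30% profit-interest units + 70% ownership shares): Lindqvist 0.3071; Andrade 0.3102; Chaudhri 0.2093; Okafor 0.1735.
Pro-rata amounts: Lindqvist 17,634.64; Andrade 17,811.15; Chaudhri 12,016.39; Okafor 9,962.82.
After rounding ($5): Lindqvist $17,635; Andrade $17,810; Chaudhri $12,015; Okafor $9,965. Sum = $57,425.
Sum already equals the total — no adjustment.

Lindqvist: $17,635; Andrade: $17,810; Chaudhri: $12,015; Okafor: $9,965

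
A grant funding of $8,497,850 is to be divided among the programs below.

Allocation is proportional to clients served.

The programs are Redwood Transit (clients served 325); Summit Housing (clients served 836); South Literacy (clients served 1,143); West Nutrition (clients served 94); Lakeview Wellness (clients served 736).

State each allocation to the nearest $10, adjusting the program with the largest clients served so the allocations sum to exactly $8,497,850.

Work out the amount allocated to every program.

Redwood Transit: $881,240 · Summit Housing: $2,266,820 · South Literacy: $3,099,240 · West Nutrition: $254,880 · Lakeview Wellness: $1,995,670

Total clients served = 3,134.
Unrounded shares: Redwood Transit 325/3,134 × $8,497,850 = 881,238.43; Summit Housing 836/3,134 × $8,497,850 = 2,266,816.40; South Literacy 1,143/3,134 × $8,497,850 = 3,099,247.78; West Nutrition 94/3,134 × $8,497,850 = 254,881.27; Lakeview Wellness 736/3,134 × $8,497,850 = 1,995,666.11.
After rounding ($10): Redwood Transit $881,240; Summit Housing $2,266,820; South Literacy $3,099,250; West Nutrition $254,880; Lakeview Wellness $1,995,670. Sum = $8,497,860.
Difference $8,497,850 − $8,497,860 = −$10 applied to largest clients served (South Literacy): South Literacy becomes $3,099,240.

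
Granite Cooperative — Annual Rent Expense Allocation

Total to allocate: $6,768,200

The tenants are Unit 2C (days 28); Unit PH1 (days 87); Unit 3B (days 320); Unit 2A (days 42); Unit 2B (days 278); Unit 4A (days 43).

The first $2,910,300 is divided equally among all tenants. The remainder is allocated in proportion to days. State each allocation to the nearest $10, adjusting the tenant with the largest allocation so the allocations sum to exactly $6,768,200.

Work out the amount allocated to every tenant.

$2,910,300 shared equally gives $485,050 per tenant.
Remainder $3,857,900 by days (total 798): Unit 2C 135,364.91 → $135,360; Unit PH1 420,598.12 → $420,600; Unit 3B 1,547,027.57 → $1,547,030; Unit 2A 203,047.37 → $203,050; Unit 2B 1,343,980.20 → $1,343,980; Unit 4A 207,881.83 → $207,880.
Totals: Unit 2C $485,050 + $135,360 = $620,410; Unit PH1 $485,050 + $420,600 = $905,650; Unit 3B $485,050 + $1,547,030 = $2,032,080; Unit 2A $485,050 + $203,050 = $688,100; Unit 2B $485,050 + $1,343,980 = $1,829,030; Unit 4A $485,050 + $207,880 = $692,930.

Unit 2C: $620,410; Unit PH1: $905,650; Unit 3B: $2,032,080; Unit 2A: $688,100; Unit 2B: $1,829,030; Unit 4A: $692,930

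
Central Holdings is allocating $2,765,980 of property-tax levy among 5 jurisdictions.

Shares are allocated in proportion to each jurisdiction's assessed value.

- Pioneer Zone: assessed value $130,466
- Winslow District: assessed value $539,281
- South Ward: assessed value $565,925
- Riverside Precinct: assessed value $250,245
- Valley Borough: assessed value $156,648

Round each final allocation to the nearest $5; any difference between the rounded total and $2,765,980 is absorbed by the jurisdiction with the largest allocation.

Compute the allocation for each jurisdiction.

Pioneer Zone: $219,695; Winslow District: $908,115; South Ward: $952,990; Riverside Precinct: $421,395; Valley Borough: $263,785

Sum of assessed value: 1,642,565.
Proportional shares: Pioneer Zone 130,466/1,642,565 × $2,765,980 = 219,696.84; Winslow District 539,281/1,642,565 × $2,765,980 = 908,116.55; South Ward 565,925/1,642,565 × $2,765,980 = 952,983.43; Riverside Precinct 250,245/1,642,565 × $2,765,980 = 421,397.43; Valley Borough 156,648/1,642,565 × $2,765,980 = 263,785.75.
After rounding ($5): Pioneer Zone $219,695; Winslow District $908,115; South Ward $952,985; Riverside Precinct $421,395; Valley Borough $263,785. Sum = $2,765,975.
Difference $2,765,980 − $2,765,975 = +$5 applied to largest allocation (South Ward): South Ward becomes $952,990.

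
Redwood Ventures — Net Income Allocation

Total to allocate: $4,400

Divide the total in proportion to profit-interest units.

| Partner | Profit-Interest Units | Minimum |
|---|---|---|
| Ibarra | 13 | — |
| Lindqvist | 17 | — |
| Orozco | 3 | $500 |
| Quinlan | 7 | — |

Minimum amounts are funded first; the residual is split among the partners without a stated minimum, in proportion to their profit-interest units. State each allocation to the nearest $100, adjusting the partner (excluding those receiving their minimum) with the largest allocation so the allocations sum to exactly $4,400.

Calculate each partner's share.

Fund the minimums — Orozco $500. Balance $3,900.
Balance split over remaining profit-interest units 37: Ibarra 1,370.27 → $1,400; Lindqvist 1,791.89 → $1,800; Quinlan 737.84 → $700.

Ibarra: $1,400; Lindqvist: $1,800; Orozco: $500; Quinlan: $700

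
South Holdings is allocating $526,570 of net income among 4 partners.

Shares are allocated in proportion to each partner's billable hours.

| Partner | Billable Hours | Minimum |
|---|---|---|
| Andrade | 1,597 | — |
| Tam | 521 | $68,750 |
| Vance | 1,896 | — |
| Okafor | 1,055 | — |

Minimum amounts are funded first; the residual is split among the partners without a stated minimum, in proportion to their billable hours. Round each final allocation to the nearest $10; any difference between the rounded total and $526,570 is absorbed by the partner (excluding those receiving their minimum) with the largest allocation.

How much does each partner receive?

Andrade: $160,760 · Tam: $68,750 · Vance: $190,860 · Okafor: $106,200

Guaranteed amounts: Tam $68,750. Balance $457,820.
Balance split over remaining billable hours 4,548: Andrade 160,760.45 → $160,760; Vance 190,859.00 → $190,860; Okafor 106,200.55 → $106,200.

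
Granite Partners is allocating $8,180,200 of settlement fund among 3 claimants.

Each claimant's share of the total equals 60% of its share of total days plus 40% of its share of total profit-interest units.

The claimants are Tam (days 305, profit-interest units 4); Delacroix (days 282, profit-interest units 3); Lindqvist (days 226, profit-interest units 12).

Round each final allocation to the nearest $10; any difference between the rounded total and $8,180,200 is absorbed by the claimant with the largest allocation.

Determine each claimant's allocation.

Tam: $2,530,160 · Delacroix: $2,219,090 · Lindqvist: $3,430,950

Days total 813; profit-interest units total 19.
Composite weights (60% days + 40% profit-interest units): Tam 0.3093; Delacroix 0.2713; Lindqvist 0.4194.
Pro-rata amounts: Tam 2,530,158.58; Delacroix 2,219,091.74; Lindqvist 3,430,949.68.
Rounded to nearest $10: Tam $2,530,160; Delacroix $2,219,090; Lindqvist $3,430,950. Sum = $8,180,200.
Rounded total matches; no reconciliation needed.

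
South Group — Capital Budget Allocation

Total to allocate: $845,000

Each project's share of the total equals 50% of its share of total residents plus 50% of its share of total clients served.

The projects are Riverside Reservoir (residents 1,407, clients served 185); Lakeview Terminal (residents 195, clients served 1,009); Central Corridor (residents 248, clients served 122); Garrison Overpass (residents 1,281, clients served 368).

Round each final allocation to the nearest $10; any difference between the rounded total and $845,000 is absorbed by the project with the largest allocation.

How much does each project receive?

Residents total 3,131; clients served total 1,684.
Composite weights (50% residents + 50% clients served): Riverside Reservoir 0.2796; Lakeview Terminal 0.3307; Central Corridor 0.0758; Garrison Overpass 0.3138.
Unrounded shares: Riverside Reservoir 236,276.65; Lakeview Terminal 279,462.23; Central Corridor 64,074.02; Garrison Overpass 265,187.10.
After rounding ($10): Riverside Reservoir $236,280; Lakeview Terminal $279,460; Central Corridor $64,070; Garrison Overpass $265,190. Sum = $845,000.
Rounded total matches; no reconciliation needed.

Riverside Reservoir: $236,280 · Lakeview Terminal: $279,460 · Central Corridor: $64,070 · Garrison Overpass: $265,190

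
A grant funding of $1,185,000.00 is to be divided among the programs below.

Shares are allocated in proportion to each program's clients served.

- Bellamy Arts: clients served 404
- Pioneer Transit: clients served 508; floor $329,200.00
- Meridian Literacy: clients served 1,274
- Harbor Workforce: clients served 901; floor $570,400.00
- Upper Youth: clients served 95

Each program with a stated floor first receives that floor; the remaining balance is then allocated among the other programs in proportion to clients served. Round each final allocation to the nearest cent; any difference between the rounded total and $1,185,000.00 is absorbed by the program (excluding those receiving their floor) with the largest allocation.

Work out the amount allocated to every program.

Guaranteed amounts: Pioneer Transit $329,200.00; Harbor Workforce $570,400.00. Balance $285,400.00.
Balance split over remaining clients served 1,773: Bellamy Arts 65,031.9233 → $65,031.92; Meridian Literacy 205,075.9165 → $205,075.92; Upper Youth 15,292.1602 → $15,292.16.

Bellamy Arts: $65,031.92; Pioneer Transit: $329,200.00; Meridian Literacy: $205,075.92; Harbor Workforce: $570,400.00; Upper Youth: $15,292.16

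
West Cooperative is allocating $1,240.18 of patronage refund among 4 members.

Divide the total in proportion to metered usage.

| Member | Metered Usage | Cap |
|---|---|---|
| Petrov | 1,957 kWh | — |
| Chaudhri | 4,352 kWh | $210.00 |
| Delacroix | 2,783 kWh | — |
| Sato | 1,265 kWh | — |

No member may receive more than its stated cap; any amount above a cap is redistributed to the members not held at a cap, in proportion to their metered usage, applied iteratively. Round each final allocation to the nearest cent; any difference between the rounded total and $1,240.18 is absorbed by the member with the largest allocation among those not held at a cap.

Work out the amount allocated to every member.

Petrov: $335.73; Chaudhri: $210.00; Delacroix: $477.43; Sato: $217.02

Sum of metered usage: 10,357.
Proportional shares (ignoring caps): Petrov 234.3374; Chaudhri 521.1223; Delacroix 333.2452; Sato 151.4751.
Capped: Chaudhri ($210.00); balance $1,030.18 reallocated over remaining metered usage 6,005.
Redistributed shares: Petrov 335.7306 → $335.73; Delacroix 477.4340 → $477.43; Sato 217.0154 → $217.02.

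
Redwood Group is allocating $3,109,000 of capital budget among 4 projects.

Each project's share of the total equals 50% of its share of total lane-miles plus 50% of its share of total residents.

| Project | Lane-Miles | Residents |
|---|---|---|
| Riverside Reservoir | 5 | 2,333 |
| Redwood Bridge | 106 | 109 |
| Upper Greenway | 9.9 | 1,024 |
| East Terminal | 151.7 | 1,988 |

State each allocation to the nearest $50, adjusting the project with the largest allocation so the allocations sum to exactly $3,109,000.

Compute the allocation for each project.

Lane-miles total 272.6; residents total 5,454.
Blended shares (50% lane-miles + 50% residents): Riverside Reservoir 0.2231; Redwood Bridge 0.2044; Upper Greenway 0.1120; East Terminal 0.4605.
Pro-rata amounts: Riverside Reservoir 693,464.53; Redwood Bridge 635,531.62; Upper Greenway 348,315.35; East Terminal 1,431,688.51.
Rounded to nearest $50: Riverside Reservoir $693,450; Redwood Bridge $635,550; Upper Greenway $348,300; East Terminal $1,431,700. Sum = $3,109,000.
Sum already equals the total — no adjustment.

Riverside Reservoir: $693,450 · Redwood Bridge: $635,550 · Upper Greenway: $348,300 · East Terminal: $1,431,700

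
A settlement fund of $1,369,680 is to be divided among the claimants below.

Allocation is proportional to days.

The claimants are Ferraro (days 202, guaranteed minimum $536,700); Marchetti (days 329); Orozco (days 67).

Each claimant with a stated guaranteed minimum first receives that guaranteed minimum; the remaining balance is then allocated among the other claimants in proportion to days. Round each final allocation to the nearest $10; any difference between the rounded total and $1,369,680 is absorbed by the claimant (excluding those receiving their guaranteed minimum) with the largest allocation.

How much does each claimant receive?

Minimums first: Ferraro $536,700. Remaining pool $832,980.
Remaining pool split over remaining days 396: Marchetti 692,046.52 → $692,050; Orozco 140,933.48 → $140,930.

Ferraro: $536,700 | Marchetti: $692,050 | Orozco: $140,930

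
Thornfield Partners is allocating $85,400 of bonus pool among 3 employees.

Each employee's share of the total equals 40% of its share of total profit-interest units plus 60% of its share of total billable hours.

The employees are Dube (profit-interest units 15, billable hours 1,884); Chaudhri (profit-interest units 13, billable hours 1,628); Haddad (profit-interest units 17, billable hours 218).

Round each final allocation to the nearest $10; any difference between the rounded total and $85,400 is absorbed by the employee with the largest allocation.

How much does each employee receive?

Profit-interest units total 45; billable hours total 3,730.
Composite weights (40% profit-interest units + 60% billable hours): Dube 0.4364; Chaudhri 0.3774; Haddad 0.1862.
Raw shares: Dube 37,267.67; Chaudhri 32,232.71; Haddad 15,899.61.
At nearest $10: Dube $37,270; Chaudhri $32,230; Haddad $15,900. Sum = $85,400.
Rounded total matches; no reconciliation needed.

Dube: $37,270 · Chaudhri: $32,230 · Haddad: $15,900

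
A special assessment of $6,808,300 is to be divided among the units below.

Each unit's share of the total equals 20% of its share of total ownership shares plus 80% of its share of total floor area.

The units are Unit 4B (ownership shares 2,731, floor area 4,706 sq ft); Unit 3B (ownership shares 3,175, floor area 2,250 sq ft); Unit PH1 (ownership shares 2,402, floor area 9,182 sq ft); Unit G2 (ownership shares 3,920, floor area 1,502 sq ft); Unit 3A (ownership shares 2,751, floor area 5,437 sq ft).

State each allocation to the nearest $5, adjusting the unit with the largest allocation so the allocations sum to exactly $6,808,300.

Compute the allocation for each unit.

Unit 4B: $1,358,970 | Unit 3B: $819,670 | Unit PH1: $2,385,490 | Unit G2: $710,850 | Unit 3A: $1,533,320

Ownership shares total 14,979; floor area total 23,077.
Composite weights (20% ownership shares + 80% floor area): Unit 4B 0.1996; Unit 3B 0.1204; Unit PH1 0.3504; Unit G2 0.1044; Unit 3A 0.2252.
Unrounded shares: Unit 4B 1,358,971.90; Unit 3B 819,667.73; Unit PH1 2,385,491.06; Unit G2 710,848.49; Unit 3A 1,533,320.82.
Rounded to nearest $5: Unit 4B $1,358,970; Unit 3B $819,670; Unit PH1 $2,385,490; Unit G2 $710,850; Unit 3A $1,533,320. Sum = $6,808,300.
Sum already equals the total — no adjustment.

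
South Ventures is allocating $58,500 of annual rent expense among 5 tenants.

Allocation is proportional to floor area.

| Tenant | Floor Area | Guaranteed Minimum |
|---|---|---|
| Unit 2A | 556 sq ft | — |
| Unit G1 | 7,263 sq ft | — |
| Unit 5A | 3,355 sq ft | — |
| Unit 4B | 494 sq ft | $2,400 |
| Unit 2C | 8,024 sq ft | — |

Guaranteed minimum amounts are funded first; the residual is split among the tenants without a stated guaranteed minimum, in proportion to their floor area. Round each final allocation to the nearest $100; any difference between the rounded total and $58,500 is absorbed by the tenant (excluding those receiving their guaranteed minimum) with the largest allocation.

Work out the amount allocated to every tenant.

Minimums first: Unit 4B $2,400. Residual $56,100.
Residual split over remaining floor area 19,198: Unit 2A 1,624.73 → $1,600; Unit G1 21,223.79 → $21,200; Unit 5A 9,803.91 → $9,800; Unit 2C 23,447.57 → $23,400.
Rounding difference +$100 applied to Unit 2C → $23,500.

Unit 2A: $1,600; Unit G1: $21,200; Unit 5A: $9,800; Unit 4B: $2,400; Unit 2C: $23,500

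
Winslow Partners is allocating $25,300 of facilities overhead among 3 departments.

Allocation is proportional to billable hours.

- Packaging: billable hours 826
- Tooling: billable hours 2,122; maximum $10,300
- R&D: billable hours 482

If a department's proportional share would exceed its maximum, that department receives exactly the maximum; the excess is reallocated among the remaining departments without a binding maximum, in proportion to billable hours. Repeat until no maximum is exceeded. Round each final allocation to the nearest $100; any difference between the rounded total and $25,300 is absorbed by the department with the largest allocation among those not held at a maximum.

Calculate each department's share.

Sum of billable hours: 3,430.
Proportional shares (ignoring caps): Packaging 6,092.65; Tooling 15,652.07; R&D 3,555.28.
Cap binds for Tooling ($10,300); remaining pool $15,000 reallocated over remaining billable hours 1,308.
Shares after redistribution: Packaging 9,472.48 → $9,500; R&D 5,527.52 → $5,500.

Packaging: $9,500; Tooling: $10,300; R&D: $5,500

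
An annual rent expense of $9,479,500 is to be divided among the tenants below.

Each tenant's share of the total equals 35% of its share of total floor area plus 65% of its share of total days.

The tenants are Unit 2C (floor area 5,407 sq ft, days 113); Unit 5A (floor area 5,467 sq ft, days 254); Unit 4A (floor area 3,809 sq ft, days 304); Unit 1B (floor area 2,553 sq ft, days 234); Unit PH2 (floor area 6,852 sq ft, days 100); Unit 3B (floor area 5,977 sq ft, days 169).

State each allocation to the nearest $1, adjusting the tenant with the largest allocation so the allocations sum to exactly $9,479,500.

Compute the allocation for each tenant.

Floor area total 30,065; days total 1,174.
Combined weights (35% floor area + 65% days): Unit 2C 0.1255; Unit 5A 0.2043; Unit 4A 0.2127; Unit 1B 0.1593; Unit PH2 0.1351; Unit 3B 0.1631.
Raw shares: Unit 2C 1,189,764.17; Unit 5A 1,936,416.29; Unit 4A 2,015,869.87; Unit 1B 1,509,872.72; Unit PH2 1,280,997.45; Unit 3B 1,546,579.505.
After rounding ($1): Unit 2C $1,189,764; Unit 5A $1,936,416; Unit 4A $2,015,870; Unit 1B $1,509,873; Unit PH2 $1,280,997; Unit 3B $1,546,580. Sum = $9,479,500.
Rounded total matches; no reconciliation needed.

Unit 2C: $1,189,764 | Unit 5A: $1,936,416 | Unit 4A: $2,015,870 | Unit 1B: $1,509,873 | Unit PH2: $1,280,997 | Unit 3B: $1,546,580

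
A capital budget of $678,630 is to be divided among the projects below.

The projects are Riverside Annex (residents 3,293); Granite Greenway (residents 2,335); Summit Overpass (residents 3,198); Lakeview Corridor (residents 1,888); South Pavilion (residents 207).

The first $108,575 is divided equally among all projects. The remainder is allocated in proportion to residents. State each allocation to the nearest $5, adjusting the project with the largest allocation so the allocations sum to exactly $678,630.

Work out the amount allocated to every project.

First tranche $108,575 split equally: $21,715 each.
Remainder $570,055 by residents (total 10,921): Riverside Annex 171,888.21 → $171,890; Granite Greenway 121,882.47 → $121,880; Summit Overpass 166,929.39 → $166,930; Lakeview Corridor 98,549.93 → $98,550; South Pavilion 10,805.00 → $10,805.
Totals: Riverside Annex $21,715 + $171,890 = $193,605; Granite Greenway $21,715 + $121,880 = $143,595; Summit Overpass $21,715 + $166,930 = $188,645; Lakeview Corridor $21,715 + $98,550 = $120,265; South Pavilion $21,715 + $10,805 = $32,520.

Riverside Annex: $193,605 · Granite Greenway: $143,595 · Summit Overpass: $188,645 · Lakeview Corridor: $120,265 · South Pavilion: $32,520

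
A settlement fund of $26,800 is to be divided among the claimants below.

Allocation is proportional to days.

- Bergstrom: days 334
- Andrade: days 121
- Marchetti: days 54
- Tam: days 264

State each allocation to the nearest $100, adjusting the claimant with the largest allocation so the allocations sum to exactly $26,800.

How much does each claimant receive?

Sum of days: 773.
Unrounded shares: Bergstrom 334/773 × $26,800 = 11,579.82; Andrade 121/773 × $26,800 = 4,195.08; Marchetti 54/773 × $26,800 = 1,872.19; Tam 264/773 × $26,800 = 9,152.91.
At nearest $100: Bergstrom $11,600; Andrade $4,200; Marchetti $1,900; Tam $9,200. Sum = $26,900.
Difference $26,800 − $26,900 = −$100 applied to largest allocation (Bergstrom): Bergstrom becomes $11,500.

Bergstrom: $11,500; Andrade: $4,200; Marchetti: $1,900; Tam: $9,200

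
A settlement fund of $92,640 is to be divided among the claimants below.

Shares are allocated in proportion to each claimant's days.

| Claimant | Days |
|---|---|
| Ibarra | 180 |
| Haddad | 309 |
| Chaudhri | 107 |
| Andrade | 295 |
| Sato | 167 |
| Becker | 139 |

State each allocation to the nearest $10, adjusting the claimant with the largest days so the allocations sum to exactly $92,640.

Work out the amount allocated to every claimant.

Ibarra: $13,930; Haddad: $23,920; Chaudhri: $8,280; Andrade: $22,830; Sato: $12,920; Becker: $10,760

Total days = 1,197.
Proportional shares: Ibarra 180/1,197 × $92,640 = 13,930.83; Haddad 309/1,197 × $92,640 = 23,914.59; Chaudhri 107/1,197 × $92,640 = 8,281.10; Andrade 295/1,197 × $92,640 = 22,831.08; Sato 167/1,197 × $92,640 = 12,924.71; Becker 139/1,197 × $92,640 = 10,757.69.
At nearest $10: Ibarra $13,930; Haddad $23,910; Chaudhri $8,280; Andrade $22,830; Sato $12,920; Becker $10,760. Sum = $92,630.
Difference $92,640 − $92,630 = +$10 applied to largest days (Haddad): Haddad becomes $23,920.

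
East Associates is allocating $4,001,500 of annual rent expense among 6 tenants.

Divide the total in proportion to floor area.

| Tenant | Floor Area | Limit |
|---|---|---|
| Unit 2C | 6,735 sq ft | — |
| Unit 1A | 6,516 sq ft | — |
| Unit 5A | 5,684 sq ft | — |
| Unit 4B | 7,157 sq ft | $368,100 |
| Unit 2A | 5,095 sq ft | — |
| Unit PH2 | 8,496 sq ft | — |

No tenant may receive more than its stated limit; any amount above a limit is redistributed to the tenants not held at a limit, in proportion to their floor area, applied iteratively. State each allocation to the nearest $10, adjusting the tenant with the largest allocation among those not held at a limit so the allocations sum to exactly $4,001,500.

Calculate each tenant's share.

Floor area total: 39,683.
Proportional shares (ignoring caps): Unit 2C 679,134.71; Unit 1A 657,051.48; Unit 5A 573,155.41; Unit 4B 721,687.76; Unit 2A 513,762.63; Unit PH2 856,708.01.
Capped: Unit 4B ($368,100); balance $3,633,400 reallocated over remaining floor area 32,526.
Remaining shares: Unit 2C 752,350.40 → $752,350; Unit 1A 727,886.44 → $727,890; Unit 5A 634,945.75 → $634,950; Unit 2A 569,150.00 → $569,150; Unit PH2 949,067.40 → $949,070.
Rounding difference −$10 applied to Unit PH2 → $949,060.

Unit 2C: $752,350; Unit 1A: $727,890; Unit 5A: $634,950; Unit 4B: $368,100; Unit 2A: $569,150; Unit PH2: $949,060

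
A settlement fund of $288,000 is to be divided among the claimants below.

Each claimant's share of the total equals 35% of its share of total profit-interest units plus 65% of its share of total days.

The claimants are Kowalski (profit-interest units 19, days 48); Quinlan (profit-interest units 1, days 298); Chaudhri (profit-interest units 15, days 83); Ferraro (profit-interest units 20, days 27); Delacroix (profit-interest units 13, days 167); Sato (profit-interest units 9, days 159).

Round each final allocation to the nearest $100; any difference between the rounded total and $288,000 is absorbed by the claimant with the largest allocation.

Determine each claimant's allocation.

Kowalski: $36,400; Quinlan: $72,700; Chaudhri: $39,500; Ferraro: $32,600; Delacroix: $57,000; Sato: $49,800

Totals — profit-interest units 77, days 782.
Composite weights (35% profit-interest units + 65% days): Kowalski 0.1263; Quinlan 0.2522; Chaudhri 0.1372; Ferraro 0.1134; Delacroix 0.1979; Sato 0.1731.
Proportional shares: Kowalski 36,363.26; Quinlan 72,646.18; Chaudhri 39,505.42; Ferraro 32,645.25; Delacroix 56,995.68; Sato 49,844.22.
At nearest $100: Kowalski $36,400; Quinlan $72,600; Chaudhri $39,500; Ferraro $32,600; Delacroix $57,000; Sato $49,800. Sum = $287,900.
Difference $288,000 − $287,900 = +$100 applied to largest allocation (Quinlan): Quinlan becomes $72,700.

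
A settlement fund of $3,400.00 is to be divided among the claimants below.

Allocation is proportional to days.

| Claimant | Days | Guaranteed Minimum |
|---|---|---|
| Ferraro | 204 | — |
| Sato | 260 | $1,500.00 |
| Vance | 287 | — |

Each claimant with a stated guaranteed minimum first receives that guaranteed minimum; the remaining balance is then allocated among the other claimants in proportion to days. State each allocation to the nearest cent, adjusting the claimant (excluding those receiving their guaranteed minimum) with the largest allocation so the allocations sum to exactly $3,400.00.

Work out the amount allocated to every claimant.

Ferraro: $789.41 · Sato: $1,500.00 · Vance: $1,110.59

Fund the minimums — Sato $1,500.00. Residual $1,900.00.
Residual split over remaining days 491: Ferraro 789.4094 → $789.41; Vance 1,110.5906 → $1,110.59.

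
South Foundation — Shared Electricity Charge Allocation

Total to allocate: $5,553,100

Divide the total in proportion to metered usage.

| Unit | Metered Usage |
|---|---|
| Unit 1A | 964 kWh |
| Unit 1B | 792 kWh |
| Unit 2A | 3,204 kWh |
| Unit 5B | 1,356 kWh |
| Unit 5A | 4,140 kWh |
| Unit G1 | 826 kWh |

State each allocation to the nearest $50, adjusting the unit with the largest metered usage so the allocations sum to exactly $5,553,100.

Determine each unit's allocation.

Unit 1A: $474,500 | Unit 1B: $389,850 | Unit 2A: $1,577,050 | Unit 5B: $667,450 | Unit 5A: $2,037,700 | Unit G1: $406,550

Metered usage total: 11,282.
Unrounded shares: Unit 1A 964/11,282 × $5,553,100 = 474,489.31; Unit 1B 792/11,282 × $5,553,100 = 389,829.39; Unit 2A 3,204/11,282 × $5,553,100 = 1,577,037.09; Unit 5B 1,356/11,282 × $5,553,100 = 667,435.17; Unit 5A 4,140/11,282 × $5,553,100 = 2,037,744.55; Unit G1 826/11,282 × $5,553,100 = 406,564.49.
Rounded to nearest $50: Unit 1A $474,500; Unit 1B $389,850; Unit 2A $1,577,050; Unit 5B $667,450; Unit 5A $2,037,750; Unit G1 $406,550. Sum = $5,553,150.
Difference $5,553,100 − $5,553,150 = −$50 applied to largest metered usage (Unit 5A): Unit 5A becomes $2,037,700.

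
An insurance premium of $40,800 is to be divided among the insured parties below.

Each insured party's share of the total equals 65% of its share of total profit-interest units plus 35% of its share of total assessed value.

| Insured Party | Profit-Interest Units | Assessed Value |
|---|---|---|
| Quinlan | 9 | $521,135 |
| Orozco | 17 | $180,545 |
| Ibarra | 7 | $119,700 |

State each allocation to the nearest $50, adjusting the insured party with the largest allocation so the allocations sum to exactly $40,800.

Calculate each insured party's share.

Quinlan: $16,300 | Orozco: $16,800 | Ibarra: $7,700

Totals — profit-interest units 33, assessed value 821,380.
Blended shares (65% profit-interest units + 35% assessed value): Quinlan 0.3993; Orozco 0.4118; Ibarra 0.1889.
Unrounded shares: Quinlan 16,292.86; Orozco 16,800.66; Ibarra 7,706.48.
After rounding ($50): Quinlan $16,300; Orozco $16,800; Ibarra $7,700. Sum = $40,800.
Rounded total matches; no reconciliation needed.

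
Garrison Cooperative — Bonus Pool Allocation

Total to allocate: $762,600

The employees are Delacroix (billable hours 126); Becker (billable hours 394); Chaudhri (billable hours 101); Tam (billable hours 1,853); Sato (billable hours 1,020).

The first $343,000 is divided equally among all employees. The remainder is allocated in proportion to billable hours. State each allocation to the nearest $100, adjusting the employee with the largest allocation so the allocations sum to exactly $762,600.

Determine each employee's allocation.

Delacroix: $83,700; Becker: $115,900; Chaudhri: $80,700; Tam: $291,200; Sato: $191,100

$343,000 shared equally gives $68,600 per employee.
Remainder $419,600 by billable hours (total 3,494): Delacroix 15,131.54 → $15,100; Becker 47,316.08 → $47,300; Chaudhri 12,129.25 → $12,100; Tam 222,529.71 → $222,500; Sato 122,493.42 → $122,500.
Rounding difference +$100 on remainder applied to Tam.
Totals: Delacroix $68,600 + $15,100 = $83,700; Becker $68,600 + $47,300 = $115,900; Chaudhri $68,600 + $12,100 = $80,700; Tam $68,600 + $222,600 = $291,200; Sato $68,600 + $122,500 = $191,100.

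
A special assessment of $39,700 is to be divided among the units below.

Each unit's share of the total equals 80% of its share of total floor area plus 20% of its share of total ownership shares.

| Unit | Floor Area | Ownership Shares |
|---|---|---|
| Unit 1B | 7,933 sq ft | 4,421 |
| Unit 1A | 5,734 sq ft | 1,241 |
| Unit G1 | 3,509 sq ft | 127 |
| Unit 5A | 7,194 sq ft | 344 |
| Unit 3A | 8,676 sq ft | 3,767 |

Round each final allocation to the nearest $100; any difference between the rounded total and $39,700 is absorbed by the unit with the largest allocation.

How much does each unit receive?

Unit 1B: $11,200; Unit 1A: $6,500; Unit G1: $3,500; Unit 5A: $7,200; Unit 3A: $11,300

Totals — floor area 33,046, ownership shares 9,900.
Composite weights (80% floor area + 20% ownership shares): Unit 1B 0.2814; Unit 1A 0.1639; Unit G1 0.0875; Unit 5A 0.1811; Unit 3A 0.2861.
Raw shares: Unit 1B 11,170.02; Unit 1A 6,506.17; Unit G1 3,474.30; Unit 5A 7,189.94; Unit 3A 11,359.58.
Rounded to nearest $100: Unit 1B $11,200; Unit 1A $6,500; Unit G1 $3,500; Unit 5A $7,200; Unit 3A $11,400. Sum = $39,800.
Difference $39,700 − $39,800 = −$100 applied to largest allocation (Unit 3A): Unit 3A becomes $11,300.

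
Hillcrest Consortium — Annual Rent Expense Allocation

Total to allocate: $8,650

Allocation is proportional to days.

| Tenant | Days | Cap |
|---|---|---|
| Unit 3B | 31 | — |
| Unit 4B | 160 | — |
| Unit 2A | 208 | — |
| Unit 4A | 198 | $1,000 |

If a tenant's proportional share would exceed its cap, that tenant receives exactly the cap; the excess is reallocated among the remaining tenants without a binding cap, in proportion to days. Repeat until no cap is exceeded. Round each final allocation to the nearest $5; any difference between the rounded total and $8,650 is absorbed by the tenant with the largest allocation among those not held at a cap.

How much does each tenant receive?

Unit 3B: $595 · Unit 4B: $3,070 · Unit 2A: $3,985 · Unit 4A: $1,000

Combined days = 597.
Pro-rata shares before constraints: Unit 3B 449.16; Unit 4B 2,318.26; Unit 2A 3,013.74; Unit 4A 2,868.84.
Held at cap: Unit 4A ($1,000); balance $7,650 reallocated over remaining days 399.
Redistributed shares: Unit 3B 594.36 → $595; Unit 4B 3,067.67 → $3,070; Unit 2A 3,987.97 → $3,990.
Rounding difference −$5 applied to Unit 2A → $3,985.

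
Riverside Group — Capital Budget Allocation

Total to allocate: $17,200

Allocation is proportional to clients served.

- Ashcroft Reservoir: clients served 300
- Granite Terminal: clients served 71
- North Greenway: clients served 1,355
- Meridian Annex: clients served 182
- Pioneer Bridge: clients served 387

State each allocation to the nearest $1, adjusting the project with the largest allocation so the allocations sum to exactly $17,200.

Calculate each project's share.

Clients served total: 2,295.
Pro-rata amounts: Ashcroft Reservoir 300/2,295 × $17,200 = 2,248.37; Granite Terminal 71/2,295 × $17,200 = 532.11; North Greenway 1,355/2,295 × $17,200 = 10,155.12; Meridian Annex 182/2,295 × $17,200 = 1,364.01; Pioneer Bridge 387/2,295 × $17,200 = 2,900.39.
After rounding ($1): Ashcroft Reservoir $2,248; Granite Terminal $532; North Greenway $10,155; Meridian Annex $1,364; Pioneer Bridge $2,900. Sum = $17,199.
Difference $17,200 − $17,199 = +$1 applied to largest allocation (North Greenway): North Greenway becomes $10,156.

Ashcroft Reservoir: $2,248 · Granite Terminal: $532 · North Greenway: $10,156 · Meridian Annex: $1,364 · Pioneer Bridge: $2,900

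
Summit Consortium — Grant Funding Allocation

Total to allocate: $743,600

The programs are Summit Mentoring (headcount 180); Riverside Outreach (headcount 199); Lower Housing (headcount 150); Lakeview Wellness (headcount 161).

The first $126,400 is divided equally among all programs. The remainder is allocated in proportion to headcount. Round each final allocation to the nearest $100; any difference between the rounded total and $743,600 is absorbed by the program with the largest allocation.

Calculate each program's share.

Equal tier: $126,400 ÷ 4 = $31,600 apiece.
Remainder $617,200 by headcount (total 690): Summit Mentoring 161,008.70 → $161,000; Riverside Outreach 178,004.06 → $178,000; Lower Housing 134,173.91 → $134,200; Lakeview Wellness 144,013.33 → $144,000.
Totals: Summit Mentoring $31,600 + $161,000 = $192,600; Riverside Outreach $31,600 + $178,000 = $209,600; Lower Housing $31,600 + $134,200 = $165,800; Lakeview Wellness $31,600 + $144,000 = $175,600.

Summit Mentoring: $192,600 · Riverside Outreach: $209,600 · Lower Housing: $165,800 · Lakeview Wellness: $175,600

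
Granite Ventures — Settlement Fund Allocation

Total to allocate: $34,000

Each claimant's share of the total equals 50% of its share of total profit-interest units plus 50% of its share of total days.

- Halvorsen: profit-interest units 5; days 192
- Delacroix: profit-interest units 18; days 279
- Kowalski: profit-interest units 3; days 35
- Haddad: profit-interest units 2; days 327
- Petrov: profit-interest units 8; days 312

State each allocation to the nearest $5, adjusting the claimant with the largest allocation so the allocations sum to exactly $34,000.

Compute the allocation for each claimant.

Halvorsen: $5,210 | Delacroix: $12,645 | Kowalski: $1,935 | Haddad: $5,800 | Petrov: $8,410

Totals — profit-interest units 36, days 1,145.
Blended shares (50% profit-interest units + 50% days): Halvorsen 0.1533; Delacroix 0.3718; Kowalski 0.0570; Haddad 0.1706; Petrov 0.2474.
Pro-rata amounts: Halvorsen 5,211.77; Delacroix 12,642.36; Kowalski 1,936.32; Haddad 5,799.47; Petrov 8,410.09.
At nearest $5: Halvorsen $5,210; Delacroix $12,640; Kowalski $1,935; Haddad $5,800; Petrov $8,410. Sum = $33,995.
Difference $34,000 − $33,995 = +$5 applied to largest allocation (Delacroix): Delacroix becomes $12,645.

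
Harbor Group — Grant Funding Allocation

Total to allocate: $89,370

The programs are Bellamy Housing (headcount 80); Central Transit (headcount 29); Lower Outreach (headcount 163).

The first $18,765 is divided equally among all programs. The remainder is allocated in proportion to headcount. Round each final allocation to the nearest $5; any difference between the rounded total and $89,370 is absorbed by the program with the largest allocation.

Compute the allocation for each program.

Equal tier: $18,765 ÷ 3 = $6,255 apiece.
Remainder $70,605 by headcount (total 272): Bellamy Housing 20,766.18 → $20,765; Central Transit 7,527.74 → $7,530; Lower Outreach 42,311.08 → $42,310.
Totals: Bellamy Housing $6,255 + $20,765 = $27,020; Central Transit $6,255 + $7,530 = $13,785; Lower Outreach $6,255 + $42,310 = $48,565.

Bellamy Housing: $27,020 · Central Transit: $13,785 · Lower Outreach: $48,565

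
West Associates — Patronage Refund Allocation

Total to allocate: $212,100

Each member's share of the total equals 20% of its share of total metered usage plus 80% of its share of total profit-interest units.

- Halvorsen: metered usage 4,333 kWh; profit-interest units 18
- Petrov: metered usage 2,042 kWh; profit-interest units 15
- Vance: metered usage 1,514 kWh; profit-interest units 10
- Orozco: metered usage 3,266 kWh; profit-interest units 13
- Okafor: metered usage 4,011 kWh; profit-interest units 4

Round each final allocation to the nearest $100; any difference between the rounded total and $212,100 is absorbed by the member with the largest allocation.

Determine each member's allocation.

Halvorsen: $63,100; Petrov: $48,100; Vance: $32,500; Orozco: $45,900; Okafor: $22,500

Totals — metered usage 15,166, profit-interest units 60.
Composite weights (20% metered usage + 80% profit-interest units): Halvorsen 0.2971; Petrov 0.2269; Vance 0.1533; Orozco 0.2164; Okafor 0.1062.
Raw shares: Halvorsen 63,023.60; Petrov 48,131.57; Vance 32,514.73; Orozco 45,899.15; Okafor 22,530.95.
At nearest $100: Halvorsen $63,000; Petrov $48,100; Vance $32,500; Orozco $45,900; Okafor $22,500. Sum = $212,000.
Difference $212,100 − $212,000 = +$100 applied to largest allocation (Halvorsen): Halvorsen becomes $63,100.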